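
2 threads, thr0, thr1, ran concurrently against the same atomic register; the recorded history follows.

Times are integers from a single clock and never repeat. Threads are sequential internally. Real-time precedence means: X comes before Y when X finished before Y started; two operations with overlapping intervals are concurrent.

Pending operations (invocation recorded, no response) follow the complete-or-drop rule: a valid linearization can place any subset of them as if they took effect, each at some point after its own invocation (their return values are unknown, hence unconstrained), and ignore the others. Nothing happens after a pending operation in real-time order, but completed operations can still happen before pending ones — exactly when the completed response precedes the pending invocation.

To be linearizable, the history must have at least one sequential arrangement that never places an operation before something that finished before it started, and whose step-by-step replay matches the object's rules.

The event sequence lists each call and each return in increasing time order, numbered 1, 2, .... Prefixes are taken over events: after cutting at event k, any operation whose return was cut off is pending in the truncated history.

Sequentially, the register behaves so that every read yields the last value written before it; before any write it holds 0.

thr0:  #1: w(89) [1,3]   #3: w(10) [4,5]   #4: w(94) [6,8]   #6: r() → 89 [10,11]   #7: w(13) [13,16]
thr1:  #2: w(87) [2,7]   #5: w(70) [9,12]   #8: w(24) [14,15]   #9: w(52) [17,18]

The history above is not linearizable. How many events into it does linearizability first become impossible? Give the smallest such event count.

11

events 1..10 are linearizable, e.g. via #1, #2, #3, #4:
1. #1 w(89), leaving value 89
2. #2 w(87), leaving value 87
3. #3 w(10), leaving value 10
4. #4 w(94), leaving value 94
with event 11 included (#6 responding at time 11), all real-time-consistent orders fail
including or dropping the 1 pending operation (#5) in any combination fails
for example #1, #2, #3, #4, #6 (pending dropped) fails at step 5: #6 r() → 89 is not legal there
for example #1, #3, #2, #4, #6 (pending dropped) fails at step 5: #6 r() → 89 is not legal there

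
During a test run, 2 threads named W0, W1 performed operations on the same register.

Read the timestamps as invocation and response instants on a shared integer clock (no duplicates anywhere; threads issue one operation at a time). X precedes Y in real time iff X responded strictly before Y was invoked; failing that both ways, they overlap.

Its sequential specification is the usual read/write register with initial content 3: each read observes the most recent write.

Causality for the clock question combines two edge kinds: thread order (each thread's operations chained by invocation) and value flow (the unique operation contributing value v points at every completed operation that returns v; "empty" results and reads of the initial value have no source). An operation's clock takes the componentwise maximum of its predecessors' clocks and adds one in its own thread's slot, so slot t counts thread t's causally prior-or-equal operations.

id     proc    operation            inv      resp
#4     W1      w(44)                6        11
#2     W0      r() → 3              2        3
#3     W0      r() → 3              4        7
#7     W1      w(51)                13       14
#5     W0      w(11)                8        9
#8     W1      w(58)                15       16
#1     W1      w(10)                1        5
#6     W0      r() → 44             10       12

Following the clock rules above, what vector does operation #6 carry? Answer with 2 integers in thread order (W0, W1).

(4, 2)

root op #1, invoked 1: fresh clock plus W1's own tick → (0, 1)
root op #2, invoked 2: fresh clock plus W0's own tick → (1, 0)
#4, invoked 6, takes VC(#1)=(0, 1) under max, adds 1 for W1 → (0, 2)
#3, invoked 4, takes VC(#2)=(1, 0) under max, adds 1 for W0 → (2, 0)
#7, invoked 13, takes VC(#4)=(0, 2) under max, adds 1 for W1 → (0, 3)
#5, invoked 8, takes VC(#3)=(2, 0) under max, adds 1 for W0 → (3, 0)
#8, invoked 15, takes VC(#7)=(0, 3) under max, adds 1 for W1 → (0, 4)
#6, invoked 10, takes VC(#4)=(0, 2), VC(#5)=(3, 0) under max, adds 1 for W0 → (4, 2)
target: VC(#6) = (4, 2)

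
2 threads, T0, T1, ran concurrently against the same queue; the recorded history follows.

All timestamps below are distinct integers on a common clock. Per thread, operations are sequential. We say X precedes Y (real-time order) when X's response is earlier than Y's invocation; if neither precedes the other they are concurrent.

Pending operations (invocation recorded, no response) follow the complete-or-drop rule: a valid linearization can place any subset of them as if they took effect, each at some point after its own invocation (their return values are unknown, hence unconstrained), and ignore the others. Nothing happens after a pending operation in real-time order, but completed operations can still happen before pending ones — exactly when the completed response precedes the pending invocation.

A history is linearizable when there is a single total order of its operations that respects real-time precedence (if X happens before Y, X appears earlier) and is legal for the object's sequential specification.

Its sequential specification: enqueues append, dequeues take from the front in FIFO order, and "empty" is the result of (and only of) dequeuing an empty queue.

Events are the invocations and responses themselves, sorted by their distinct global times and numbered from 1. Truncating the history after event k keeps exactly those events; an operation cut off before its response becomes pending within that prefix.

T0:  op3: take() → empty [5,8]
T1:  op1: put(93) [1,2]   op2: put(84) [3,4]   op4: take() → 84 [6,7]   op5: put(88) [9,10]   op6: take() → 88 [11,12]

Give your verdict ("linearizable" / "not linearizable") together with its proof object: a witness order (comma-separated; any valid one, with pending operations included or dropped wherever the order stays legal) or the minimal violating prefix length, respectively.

cut after 7 events: linearizable; cut after 8 events (op3 responds, time 8): not linearizable
the 4 completed operations admit 2 real-time orders; each fails the queue replay
sample order op1, op2, op3, op4 stalls at step 3 — op3 take() → empty has no legal effect
sample order op1, op2, op4, op3 stalls at step 3 — op4 take() → 84 has no legal effect

not linearizable — minimal violating prefix: 8 events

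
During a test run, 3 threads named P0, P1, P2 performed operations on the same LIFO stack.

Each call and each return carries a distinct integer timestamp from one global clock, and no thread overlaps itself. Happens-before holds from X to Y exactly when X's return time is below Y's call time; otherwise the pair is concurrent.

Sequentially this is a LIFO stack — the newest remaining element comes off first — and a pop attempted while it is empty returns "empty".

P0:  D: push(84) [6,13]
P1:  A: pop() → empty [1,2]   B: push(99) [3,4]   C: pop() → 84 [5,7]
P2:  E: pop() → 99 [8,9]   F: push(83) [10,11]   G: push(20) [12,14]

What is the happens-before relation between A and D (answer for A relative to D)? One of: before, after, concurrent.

before

A spans [1,2], D spans [6,13]
resp(A)=2 < inv(D)=6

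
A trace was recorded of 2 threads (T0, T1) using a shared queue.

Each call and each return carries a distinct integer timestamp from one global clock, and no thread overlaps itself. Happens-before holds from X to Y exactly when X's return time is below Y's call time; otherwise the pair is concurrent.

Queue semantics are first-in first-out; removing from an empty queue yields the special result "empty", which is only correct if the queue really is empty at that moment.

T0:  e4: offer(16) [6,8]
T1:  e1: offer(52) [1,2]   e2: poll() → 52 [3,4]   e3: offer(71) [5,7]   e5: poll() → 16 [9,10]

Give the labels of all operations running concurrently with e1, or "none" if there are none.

overlap test against e1 [1,2]: concurrent iff the interval meets 1..2
e2 [3,4]: after
e3 [5,7]: after
e4 [6,8]: after
e5 [9,10]: after

none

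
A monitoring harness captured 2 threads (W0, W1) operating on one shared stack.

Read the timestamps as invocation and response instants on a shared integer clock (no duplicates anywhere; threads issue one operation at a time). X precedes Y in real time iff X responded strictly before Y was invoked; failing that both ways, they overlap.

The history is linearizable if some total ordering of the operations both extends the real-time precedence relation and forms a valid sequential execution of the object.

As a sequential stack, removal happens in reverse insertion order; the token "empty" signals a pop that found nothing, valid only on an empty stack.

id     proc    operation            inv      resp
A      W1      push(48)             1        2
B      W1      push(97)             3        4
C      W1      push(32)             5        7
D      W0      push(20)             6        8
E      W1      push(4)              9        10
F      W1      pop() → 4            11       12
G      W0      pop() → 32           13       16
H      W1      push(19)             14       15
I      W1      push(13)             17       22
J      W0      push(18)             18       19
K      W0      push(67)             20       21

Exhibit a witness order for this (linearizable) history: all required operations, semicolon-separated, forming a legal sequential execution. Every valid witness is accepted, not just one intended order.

1. A push(48), leaving stack <48>
2. B push(97), leaving stack <48,97>
3. D push(20), leaving stack <48,97,20>
4. C push(32), leaving stack <48,97,20,32>
5. E push(4), leaving stack <48,97,20,32,4>
6. F pop() → 4, leaving stack <48,97,20,32>
7. G pop() → 32, leaving stack <48,97,20>
8. H push(19), leaving stack <48,97,20,19>
9. I push(13), leaving stack <48,97,20,19,13>
10. J push(18), leaving stack <48,97,20,19,13,18>
11. K push(67), leaving stack <48,97,20,19,13,18,67>

A; B; D; C; E; F; G; H; I; J; K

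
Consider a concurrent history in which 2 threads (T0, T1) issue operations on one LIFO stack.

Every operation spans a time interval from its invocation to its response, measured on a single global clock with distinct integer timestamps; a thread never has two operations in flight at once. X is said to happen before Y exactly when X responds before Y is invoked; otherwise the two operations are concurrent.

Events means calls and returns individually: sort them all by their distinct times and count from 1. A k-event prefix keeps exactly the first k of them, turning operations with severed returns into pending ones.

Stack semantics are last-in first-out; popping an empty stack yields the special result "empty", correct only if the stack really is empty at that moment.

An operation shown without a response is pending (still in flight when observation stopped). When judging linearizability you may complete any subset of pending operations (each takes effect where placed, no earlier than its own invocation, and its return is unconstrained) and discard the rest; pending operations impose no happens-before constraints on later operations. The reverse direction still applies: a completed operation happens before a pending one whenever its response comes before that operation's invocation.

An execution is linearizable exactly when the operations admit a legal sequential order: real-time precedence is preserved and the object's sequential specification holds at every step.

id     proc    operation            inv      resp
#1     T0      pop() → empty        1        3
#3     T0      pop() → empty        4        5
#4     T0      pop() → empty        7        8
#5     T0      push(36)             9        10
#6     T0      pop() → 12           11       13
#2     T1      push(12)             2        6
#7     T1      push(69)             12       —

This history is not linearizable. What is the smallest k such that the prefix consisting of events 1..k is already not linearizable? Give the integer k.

one valid order for events 1..7 is #1, #3, #2:
1. #1 pop() → empty, leaving stack <>
2. #3 pop() → empty, leaving stack <>
3. #2 push(12), leaving stack <12>
with event 8 included (#4 responding at time 8), all real-time-consistent orders fail
one such order, #1, #2, #3, #4, breaks at step 3 where #3 pop() → empty is illegal
one such order, #1, #3, #2, #4, breaks at step 4 where #4 pop() → empty is illegal

8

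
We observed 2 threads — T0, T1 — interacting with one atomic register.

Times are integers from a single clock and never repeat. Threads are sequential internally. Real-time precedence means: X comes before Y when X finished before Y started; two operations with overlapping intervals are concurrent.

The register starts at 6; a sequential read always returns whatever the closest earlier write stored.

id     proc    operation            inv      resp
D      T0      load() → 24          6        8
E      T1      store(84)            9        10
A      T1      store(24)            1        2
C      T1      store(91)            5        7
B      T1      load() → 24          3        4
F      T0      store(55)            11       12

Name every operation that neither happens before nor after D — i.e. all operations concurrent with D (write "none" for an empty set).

C

D spans [6,8]; an op avoiding the whole window 6..8 is ordered, any other is concurrent
A [1,2]: before
B [3,4]: before
C [5,7]: concurrent
E [9,10]: after
F [11,12]: after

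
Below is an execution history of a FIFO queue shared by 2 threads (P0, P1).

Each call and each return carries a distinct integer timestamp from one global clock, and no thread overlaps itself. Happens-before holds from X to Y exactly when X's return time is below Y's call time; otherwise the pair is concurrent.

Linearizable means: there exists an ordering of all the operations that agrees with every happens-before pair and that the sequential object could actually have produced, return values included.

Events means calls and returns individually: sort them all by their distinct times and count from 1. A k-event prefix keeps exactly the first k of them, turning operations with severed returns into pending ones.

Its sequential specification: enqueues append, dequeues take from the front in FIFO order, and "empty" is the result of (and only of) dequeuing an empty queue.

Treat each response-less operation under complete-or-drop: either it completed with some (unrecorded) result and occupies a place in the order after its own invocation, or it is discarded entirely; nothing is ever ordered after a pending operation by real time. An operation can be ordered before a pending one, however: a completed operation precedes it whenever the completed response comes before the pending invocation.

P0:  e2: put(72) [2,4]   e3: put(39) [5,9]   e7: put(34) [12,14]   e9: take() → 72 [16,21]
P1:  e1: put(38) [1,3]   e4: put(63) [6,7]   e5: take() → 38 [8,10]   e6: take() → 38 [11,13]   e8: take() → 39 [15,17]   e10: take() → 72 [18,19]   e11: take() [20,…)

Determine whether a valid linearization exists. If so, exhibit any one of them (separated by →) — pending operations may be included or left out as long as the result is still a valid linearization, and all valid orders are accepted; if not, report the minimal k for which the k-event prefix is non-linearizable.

not linearizable — minimal violating prefix: 13 events

cut after 12 events: linearizable; cut after 13 events (e6 responds, time 13): not linearizable
all 6 real-time-respecting orders fail — 6 completed FIFO queue operations, no legal replay
no escape via the 1 pending operation (e7): every completion choice fails
for example e1, e2, e3, e4, e5, e6 (pending dropped) fails at step 6: e6 take() → 38 is not legal there
for example e1, e2, e4, e3, e5, e6 (pending dropped) fails at step 6: e6 take() → 38 is not legal there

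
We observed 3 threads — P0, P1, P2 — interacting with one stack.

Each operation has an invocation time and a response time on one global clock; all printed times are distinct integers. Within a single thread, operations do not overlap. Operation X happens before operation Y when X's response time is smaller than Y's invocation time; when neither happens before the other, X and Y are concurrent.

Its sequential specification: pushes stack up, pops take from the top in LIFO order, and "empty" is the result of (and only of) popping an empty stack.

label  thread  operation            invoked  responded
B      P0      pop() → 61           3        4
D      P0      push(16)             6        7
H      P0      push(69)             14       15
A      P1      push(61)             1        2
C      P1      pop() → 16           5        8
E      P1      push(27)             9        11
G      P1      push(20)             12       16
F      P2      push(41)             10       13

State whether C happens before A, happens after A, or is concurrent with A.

after

C spans [5,8], A spans [1,2]
resp(A)=2 < inv(C)=5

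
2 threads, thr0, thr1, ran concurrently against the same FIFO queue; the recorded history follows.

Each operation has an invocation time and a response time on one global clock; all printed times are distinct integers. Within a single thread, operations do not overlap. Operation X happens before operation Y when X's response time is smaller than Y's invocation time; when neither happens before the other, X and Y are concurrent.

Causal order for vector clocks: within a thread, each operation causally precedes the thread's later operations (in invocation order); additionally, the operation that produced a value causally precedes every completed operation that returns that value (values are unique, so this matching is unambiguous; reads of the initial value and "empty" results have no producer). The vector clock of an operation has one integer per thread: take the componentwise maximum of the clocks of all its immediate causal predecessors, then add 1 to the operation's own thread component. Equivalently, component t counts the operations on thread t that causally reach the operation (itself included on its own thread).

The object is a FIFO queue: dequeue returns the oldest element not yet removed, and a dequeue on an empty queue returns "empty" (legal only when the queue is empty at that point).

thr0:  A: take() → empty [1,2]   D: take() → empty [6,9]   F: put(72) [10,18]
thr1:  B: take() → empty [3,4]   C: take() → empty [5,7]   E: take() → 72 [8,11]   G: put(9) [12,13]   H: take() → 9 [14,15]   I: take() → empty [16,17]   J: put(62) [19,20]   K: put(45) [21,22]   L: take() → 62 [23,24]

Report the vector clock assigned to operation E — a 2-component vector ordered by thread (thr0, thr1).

root op B, invoked 3: fresh clock plus thr1's own tick → (0, 1)
root op A, invoked 1: fresh clock plus thr0's own tick → (1, 0)
VC(C, invoked at 5): max of VC(B)=(0, 1), then +1 on thread thr1 → (0, 2)
VC(D, invoked at 6): max of VC(A)=(1, 0), then +1 on thread thr0 → (2, 0)
VC(F, invoked at 10): max of VC(D)=(2, 0), then +1 on thread thr0 → (3, 0)
VC(E, invoked at 8): max of VC(C)=(0, 2), VC(F)=(3, 0), then +1 on thread thr1 → (3, 3)
VC(G, invoked at 12): max of VC(E)=(3, 3), then +1 on thread thr1 → (3, 4)
VC(H, invoked at 14): max of VC(G)=(3, 4), then +1 on thread thr1 → (3, 5)
VC(I, invoked at 16): max of VC(H)=(3, 5), then +1 on thread thr1 → (3, 6)
VC(J, invoked at 19): max of VC(I)=(3, 6), then +1 on thread thr1 → (3, 7)
VC(K, invoked at 21): max of VC(J)=(3, 7), then +1 on thread thr1 → (3, 8)
VC(L, invoked at 23): max of VC(J)=(3, 7), VC(K)=(3, 8), then +1 on thread thr1 → (3, 9)
target: VC(E) = (3, 3)

(3, 3)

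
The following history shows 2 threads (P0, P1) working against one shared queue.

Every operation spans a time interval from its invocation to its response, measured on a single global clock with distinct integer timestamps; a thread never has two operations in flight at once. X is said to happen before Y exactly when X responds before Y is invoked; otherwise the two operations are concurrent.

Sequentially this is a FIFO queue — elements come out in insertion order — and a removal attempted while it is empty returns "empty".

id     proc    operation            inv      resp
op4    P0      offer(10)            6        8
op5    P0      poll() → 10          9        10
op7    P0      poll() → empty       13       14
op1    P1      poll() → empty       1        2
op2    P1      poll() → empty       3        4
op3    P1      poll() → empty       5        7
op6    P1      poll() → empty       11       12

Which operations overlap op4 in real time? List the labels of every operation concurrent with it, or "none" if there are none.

op3

op4 spans [6,8]; an op avoiding the whole window 6..8 is ordered, any other is concurrent
op1 [1,2]: before
op2 [3,4]: before
op3 [5,7]: concurrent
op5 [9,10]: after
op6 [11,12]: after
op7 [13,14]: after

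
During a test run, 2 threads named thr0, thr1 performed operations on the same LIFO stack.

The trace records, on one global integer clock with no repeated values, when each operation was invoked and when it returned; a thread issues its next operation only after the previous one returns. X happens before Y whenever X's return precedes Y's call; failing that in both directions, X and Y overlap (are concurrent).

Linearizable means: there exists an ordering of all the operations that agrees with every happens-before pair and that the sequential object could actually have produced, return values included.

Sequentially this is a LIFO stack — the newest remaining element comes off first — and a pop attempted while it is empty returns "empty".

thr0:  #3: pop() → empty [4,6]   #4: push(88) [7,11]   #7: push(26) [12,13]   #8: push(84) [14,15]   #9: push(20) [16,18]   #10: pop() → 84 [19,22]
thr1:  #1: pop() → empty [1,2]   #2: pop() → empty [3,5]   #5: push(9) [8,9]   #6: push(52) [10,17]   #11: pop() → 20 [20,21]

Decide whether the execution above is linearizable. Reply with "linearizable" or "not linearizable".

witness order: #1, #2, #3, #4, #5, #6, #7, #8, #9, #11, #10
step 1: #1 pop() → empty — stack <>
step 2: #2 pop() → empty — stack <>
step 3: #3 pop() → empty — stack <>
step 4: #4 push(88) — stack <88>
step 5: #5 push(9) — stack <88,9>
step 6: #6 push(52) — stack <88,9,52>
step 7: #7 push(26) — stack <88,9,52,26>
step 8: #8 push(84) — stack <88,9,52,26,84>
step 9: #9 push(20) — stack <88,9,52,26,84,20>
step 10: #11 pop() → 20 — stack <88,9,52,26,84>
step 11: #10 pop() → 84 — stack <88,9,52,26>

linearizable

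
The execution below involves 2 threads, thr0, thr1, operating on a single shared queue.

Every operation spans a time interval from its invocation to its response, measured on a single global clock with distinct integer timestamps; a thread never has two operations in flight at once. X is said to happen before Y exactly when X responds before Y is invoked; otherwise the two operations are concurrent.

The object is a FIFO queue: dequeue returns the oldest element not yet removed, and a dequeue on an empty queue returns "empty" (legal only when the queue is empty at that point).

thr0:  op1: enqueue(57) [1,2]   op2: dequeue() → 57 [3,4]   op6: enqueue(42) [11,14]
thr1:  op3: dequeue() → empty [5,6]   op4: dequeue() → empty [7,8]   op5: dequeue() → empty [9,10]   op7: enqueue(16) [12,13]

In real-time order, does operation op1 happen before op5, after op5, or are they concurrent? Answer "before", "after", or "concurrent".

before

op1 spans [1,2], op5 spans [9,10]
resp(op1)=2 < inv(op5)=9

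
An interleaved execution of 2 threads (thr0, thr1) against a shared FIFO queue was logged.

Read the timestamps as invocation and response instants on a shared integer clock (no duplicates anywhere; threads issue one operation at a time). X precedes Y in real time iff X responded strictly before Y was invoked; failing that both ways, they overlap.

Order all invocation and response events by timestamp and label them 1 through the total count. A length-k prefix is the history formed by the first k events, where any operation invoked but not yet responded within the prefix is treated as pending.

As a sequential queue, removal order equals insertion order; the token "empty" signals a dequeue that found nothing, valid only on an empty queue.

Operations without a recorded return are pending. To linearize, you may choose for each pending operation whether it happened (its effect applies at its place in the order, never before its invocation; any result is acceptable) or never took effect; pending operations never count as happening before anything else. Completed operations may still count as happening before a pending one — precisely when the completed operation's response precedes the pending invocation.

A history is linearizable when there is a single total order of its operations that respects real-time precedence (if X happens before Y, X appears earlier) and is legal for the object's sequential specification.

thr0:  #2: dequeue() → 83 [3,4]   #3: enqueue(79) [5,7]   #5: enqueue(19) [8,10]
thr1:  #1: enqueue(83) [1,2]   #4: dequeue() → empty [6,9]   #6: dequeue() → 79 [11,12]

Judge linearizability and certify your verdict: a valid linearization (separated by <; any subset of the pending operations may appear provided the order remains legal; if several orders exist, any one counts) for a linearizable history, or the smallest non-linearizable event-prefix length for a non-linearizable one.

linearizable — witness: #1 < #2 < #4 < #3 < #5 < #6

1. #1 enqueue(83), leaving queue <83>
2. #2 dequeue() → 83, leaving queue <>
3. #4 dequeue() → empty, leaving queue <>
4. #3 enqueue(79), leaving queue <79>
5. #5 enqueue(19), leaving queue <79,19>
6. #6 dequeue() → 79, leaving queue <19>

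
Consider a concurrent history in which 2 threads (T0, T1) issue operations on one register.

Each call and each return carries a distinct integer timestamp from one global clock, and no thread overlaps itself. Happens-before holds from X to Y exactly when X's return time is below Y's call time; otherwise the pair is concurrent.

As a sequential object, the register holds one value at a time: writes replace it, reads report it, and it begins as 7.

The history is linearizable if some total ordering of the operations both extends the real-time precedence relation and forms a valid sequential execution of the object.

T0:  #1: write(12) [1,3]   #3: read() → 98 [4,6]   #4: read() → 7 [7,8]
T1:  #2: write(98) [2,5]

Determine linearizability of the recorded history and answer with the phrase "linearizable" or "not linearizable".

not linearizable

prefix check: 1..7 passes, 1..8 fails once #4's time-8 response joins
every one of the 3 real-time-consistent orders over 4 completed register ops fails the sequential spec
sample order #1, #2, #3, #4 stalls at step 4 — #4 read() → 7 has no legal effect
sample order #1, #3, #2, #4 stalls at step 2 — #3 read() → 98 has no legal effect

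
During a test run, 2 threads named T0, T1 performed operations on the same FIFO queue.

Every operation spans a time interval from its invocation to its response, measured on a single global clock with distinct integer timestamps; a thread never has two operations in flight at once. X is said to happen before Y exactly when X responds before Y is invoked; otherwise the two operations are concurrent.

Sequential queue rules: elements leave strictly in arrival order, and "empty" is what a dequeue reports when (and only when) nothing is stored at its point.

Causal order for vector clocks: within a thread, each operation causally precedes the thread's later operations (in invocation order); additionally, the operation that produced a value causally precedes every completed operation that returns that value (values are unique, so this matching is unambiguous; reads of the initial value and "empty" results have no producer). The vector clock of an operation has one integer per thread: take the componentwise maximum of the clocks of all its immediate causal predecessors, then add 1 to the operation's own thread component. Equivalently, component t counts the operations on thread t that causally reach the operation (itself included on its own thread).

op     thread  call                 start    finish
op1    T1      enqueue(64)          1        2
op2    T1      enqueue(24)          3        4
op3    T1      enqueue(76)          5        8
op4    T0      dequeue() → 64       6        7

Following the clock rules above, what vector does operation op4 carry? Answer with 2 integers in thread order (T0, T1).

(1, 1)

root op op1, invoked 1: fresh clock plus T1's own tick → (0, 1)
VC(op2, invoked at 3): max of VC(op1)=(0, 1), then +1 on thread T1 → (0, 2)
VC(op4, invoked at 6): max of VC(op1)=(0, 1), then +1 on thread T0 → (1, 1)
VC(op3, invoked at 5): max of VC(op2)=(0, 2), then +1 on thread T1 → (0, 3)
target: VC(op4) = (1, 1)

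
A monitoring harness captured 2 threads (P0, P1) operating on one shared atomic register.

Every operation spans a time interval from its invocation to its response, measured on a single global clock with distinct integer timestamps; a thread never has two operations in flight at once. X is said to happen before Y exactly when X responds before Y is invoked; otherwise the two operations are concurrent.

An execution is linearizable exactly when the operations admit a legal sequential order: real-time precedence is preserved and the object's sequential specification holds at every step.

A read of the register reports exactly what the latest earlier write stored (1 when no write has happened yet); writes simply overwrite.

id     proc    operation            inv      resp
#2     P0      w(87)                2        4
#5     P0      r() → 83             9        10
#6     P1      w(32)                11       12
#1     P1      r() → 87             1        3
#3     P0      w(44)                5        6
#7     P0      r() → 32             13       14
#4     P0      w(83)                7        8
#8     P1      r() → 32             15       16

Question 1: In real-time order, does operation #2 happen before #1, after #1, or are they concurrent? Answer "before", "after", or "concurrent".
concurrent

#2 spans [2,4], #1 spans [1,3]
the intervals overlap in both directions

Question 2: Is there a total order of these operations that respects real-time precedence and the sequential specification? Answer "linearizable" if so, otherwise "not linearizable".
linearizable

a witness: #2, #1, #3, #4, #5, #6, #7, #8
after step 1 (#2 w(87)): value 87
after step 2 (#1 r() → 87): value 87
after step 3 (#3 w(44)): value 44
after step 4 (#4 w(83)): value 83
after step 5 (#5 r() → 83): value 83
after step 6 (#6 w(32)): value 32
after step 7 (#7 r() → 32): value 32
after step 8 (#8 r() → 32): value 32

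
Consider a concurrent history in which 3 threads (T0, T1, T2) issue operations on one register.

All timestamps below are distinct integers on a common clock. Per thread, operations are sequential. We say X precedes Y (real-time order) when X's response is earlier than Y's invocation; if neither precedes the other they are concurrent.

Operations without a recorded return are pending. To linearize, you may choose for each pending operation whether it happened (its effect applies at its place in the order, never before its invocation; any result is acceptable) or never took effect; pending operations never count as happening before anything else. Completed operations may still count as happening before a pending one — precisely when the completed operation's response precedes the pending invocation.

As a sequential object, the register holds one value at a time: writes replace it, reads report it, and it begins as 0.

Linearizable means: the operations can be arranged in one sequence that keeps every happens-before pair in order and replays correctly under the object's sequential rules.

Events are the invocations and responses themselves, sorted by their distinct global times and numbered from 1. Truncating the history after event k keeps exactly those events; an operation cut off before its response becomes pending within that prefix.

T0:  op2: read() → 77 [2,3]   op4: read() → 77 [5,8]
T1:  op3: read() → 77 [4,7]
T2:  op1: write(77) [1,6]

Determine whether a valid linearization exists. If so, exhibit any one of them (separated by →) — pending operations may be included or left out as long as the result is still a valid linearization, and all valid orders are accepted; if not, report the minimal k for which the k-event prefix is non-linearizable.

linearizable — witness: op1 → op2 → op3 → op4

step 1: op1 write(77) — value 77
step 2: op2 read() → 77 — value 77
step 3: op3 read() → 77 — value 77
step 4: op4 read() → 77 — value 77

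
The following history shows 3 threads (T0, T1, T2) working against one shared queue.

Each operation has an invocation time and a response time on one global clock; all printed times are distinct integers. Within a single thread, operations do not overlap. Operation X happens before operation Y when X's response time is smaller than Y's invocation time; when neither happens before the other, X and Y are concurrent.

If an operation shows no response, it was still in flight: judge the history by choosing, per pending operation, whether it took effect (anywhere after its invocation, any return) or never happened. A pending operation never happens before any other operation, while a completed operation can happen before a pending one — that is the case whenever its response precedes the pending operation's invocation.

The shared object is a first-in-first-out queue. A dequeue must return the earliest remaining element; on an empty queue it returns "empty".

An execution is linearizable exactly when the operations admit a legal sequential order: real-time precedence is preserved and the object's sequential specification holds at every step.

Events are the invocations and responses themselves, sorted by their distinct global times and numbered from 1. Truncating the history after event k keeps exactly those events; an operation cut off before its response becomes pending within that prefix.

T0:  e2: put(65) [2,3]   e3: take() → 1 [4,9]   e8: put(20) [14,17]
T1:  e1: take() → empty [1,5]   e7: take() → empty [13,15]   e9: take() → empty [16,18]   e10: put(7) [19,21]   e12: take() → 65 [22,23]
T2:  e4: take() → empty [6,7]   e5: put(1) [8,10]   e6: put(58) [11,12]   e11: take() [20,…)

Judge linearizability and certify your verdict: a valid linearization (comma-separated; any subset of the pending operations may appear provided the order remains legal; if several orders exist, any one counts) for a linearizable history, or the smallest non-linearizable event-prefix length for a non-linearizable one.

cut after 8 events: linearizable; cut after 9 events (e3 responds, time 9): not linearizable
real-time-consistent orders of the 4 completed operations: 5 — all fail the queue replay
including or dropping the 1 pending operation (e5) in any combination fails
sample order e1, e2, e3, e4 (pending dropped) stalls at step 3 — e3 take() → 1 has no legal effect
sample order e1, e2, e4, e3 (pending dropped) stalls at step 3 — e4 take() → empty has no legal effect

not linearizable — minimal violating prefix: 9 events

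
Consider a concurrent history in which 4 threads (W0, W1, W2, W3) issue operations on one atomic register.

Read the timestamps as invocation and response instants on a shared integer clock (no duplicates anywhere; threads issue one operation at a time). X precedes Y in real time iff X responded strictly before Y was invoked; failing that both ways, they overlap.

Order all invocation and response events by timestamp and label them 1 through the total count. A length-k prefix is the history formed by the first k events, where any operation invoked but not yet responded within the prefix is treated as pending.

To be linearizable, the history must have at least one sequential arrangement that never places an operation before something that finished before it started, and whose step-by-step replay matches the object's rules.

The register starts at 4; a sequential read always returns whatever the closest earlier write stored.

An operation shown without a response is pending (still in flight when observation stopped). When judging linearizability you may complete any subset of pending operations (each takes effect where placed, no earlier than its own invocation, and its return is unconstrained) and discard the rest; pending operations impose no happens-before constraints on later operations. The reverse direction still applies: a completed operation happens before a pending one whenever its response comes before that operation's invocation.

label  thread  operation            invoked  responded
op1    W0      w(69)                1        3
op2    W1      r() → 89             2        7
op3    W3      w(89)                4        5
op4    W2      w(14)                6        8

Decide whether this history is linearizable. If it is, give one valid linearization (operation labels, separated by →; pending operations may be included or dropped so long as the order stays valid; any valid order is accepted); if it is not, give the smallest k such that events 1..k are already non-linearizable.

1. op1 w(69), leaving value 69
2. op3 w(89), leaving value 89
3. op2 r() → 89, leaving value 89
4. op4 w(14), leaving value 14

linearizable — witness: op1 → op3 → op2 → op4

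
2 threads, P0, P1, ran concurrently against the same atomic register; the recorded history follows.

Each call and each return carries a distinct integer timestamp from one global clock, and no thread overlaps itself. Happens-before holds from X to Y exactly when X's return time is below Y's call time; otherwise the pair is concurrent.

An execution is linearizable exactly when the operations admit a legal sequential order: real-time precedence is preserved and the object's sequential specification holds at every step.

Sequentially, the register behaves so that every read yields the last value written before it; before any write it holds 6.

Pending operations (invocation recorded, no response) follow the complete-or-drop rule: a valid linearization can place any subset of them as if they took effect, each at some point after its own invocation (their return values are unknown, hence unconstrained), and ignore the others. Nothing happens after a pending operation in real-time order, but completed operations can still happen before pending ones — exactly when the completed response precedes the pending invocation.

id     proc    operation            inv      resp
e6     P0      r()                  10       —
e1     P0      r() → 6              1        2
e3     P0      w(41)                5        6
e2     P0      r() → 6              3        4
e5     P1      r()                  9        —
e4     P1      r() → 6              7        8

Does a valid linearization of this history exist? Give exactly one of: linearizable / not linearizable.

not linearizable

events 1..7 are fine; event 8 — the response of e4 at time 8 — makes the prefix non-linearizable
the completed operations (4 total) allow one real-time order; the atomic register replay rejects it
one such order, e1, e2, e3, e4, breaks at step 4 where e4 r() → 6 is illegal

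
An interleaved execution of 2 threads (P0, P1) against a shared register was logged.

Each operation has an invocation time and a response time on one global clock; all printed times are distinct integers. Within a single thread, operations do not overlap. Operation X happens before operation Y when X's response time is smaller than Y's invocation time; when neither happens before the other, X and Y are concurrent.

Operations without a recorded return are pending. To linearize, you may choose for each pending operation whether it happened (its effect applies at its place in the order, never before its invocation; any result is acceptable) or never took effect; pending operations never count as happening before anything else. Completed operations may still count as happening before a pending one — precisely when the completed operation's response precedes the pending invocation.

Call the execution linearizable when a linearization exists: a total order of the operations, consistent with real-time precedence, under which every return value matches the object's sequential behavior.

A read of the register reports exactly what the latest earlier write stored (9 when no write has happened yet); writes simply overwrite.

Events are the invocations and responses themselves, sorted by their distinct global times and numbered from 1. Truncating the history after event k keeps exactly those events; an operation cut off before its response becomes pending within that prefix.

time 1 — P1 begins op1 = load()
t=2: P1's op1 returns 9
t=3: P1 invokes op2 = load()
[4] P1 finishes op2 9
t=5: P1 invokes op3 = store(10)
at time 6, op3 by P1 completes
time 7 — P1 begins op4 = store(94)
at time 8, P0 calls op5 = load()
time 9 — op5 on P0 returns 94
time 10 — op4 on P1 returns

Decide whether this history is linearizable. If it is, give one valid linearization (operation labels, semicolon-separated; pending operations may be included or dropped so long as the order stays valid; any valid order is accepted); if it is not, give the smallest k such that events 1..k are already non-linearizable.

after step 1 (op1 load() → 9): value 9
after step 2 (op2 load() → 9): value 9
after step 3 (op3 store(10)): value 10
after step 4 (op4 store(94)): value 94
after step 5 (op5 load() → 94): value 94

linearizable — witness: op1; op2; op3; op4; op5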